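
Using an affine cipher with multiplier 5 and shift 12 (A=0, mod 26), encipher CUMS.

C(2): 5·2+12=22 → W
U(20): 5·20+12=112≡8 → I
M(12): 5·12+12=72≡20 → U
S(18): 5·18+12=102≡24 → Y

WIUY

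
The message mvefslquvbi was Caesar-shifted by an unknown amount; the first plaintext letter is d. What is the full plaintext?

dmvwjchlmsz

From the crib: m(12)−d(3)=9, so the shift is 9.
Subtract 9 from each ciphertext letter:
m(12): 12−9=3 → d
v(21): 21−9=12 → m
e(4): 4−9=-5≡21 → v
f(5): 5−9=-4≡22 → w
s(18): 18−9=9 → j
l(11): 11−9=2 → c
q(16): 16−9=7 → h
u(20): 20−9=11 → l
v(21): 21−9=12 → m
b(1): 1−9=-8≡18 → s
i(8): 8−9=-1≡25 → z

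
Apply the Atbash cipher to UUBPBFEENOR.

U(20) → F(5)
U(20) → F(5)
B(1) → Y(24)
P(15) → K(10)
B(1) → Y(24)
F(5) → U(20)
E(4) → V(21)
E(4) → V(21)
N(13) → M(12)
O(14) → L(11)
R(17) → I(8)

FFYKYUVVMLI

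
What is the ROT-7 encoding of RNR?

YUY

R(17): 17+7=24 → Y
N(13): 13+7=20 → U
R(17): 17+7=24 → Y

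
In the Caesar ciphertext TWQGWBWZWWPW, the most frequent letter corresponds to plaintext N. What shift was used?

The most frequent ciphertext letter is W (appears 6 times).
W is position 22; N is position 13.
Shift = 9.

9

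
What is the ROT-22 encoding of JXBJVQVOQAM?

FTXFRMRKMWI

J(9): 9+22=31≡5 → F
X(23): 23+22=45≡19 → T
B(1): 1+22=23 → X
J(9): 9+22=31≡5 → F
V(21): 21+22=43≡17 → R
Q(16): 16+22=38≡12 → M
V(21): 21+22=43≡17 → R
O(14): 14+22=36≡10 → K
Q(16): 16+22=38≡12 → M
A(0): 0+22=22 → W
M(12): 12+22=34≡8 → I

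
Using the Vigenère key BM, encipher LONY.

Repeat the key across the message: BMBM
L(11)+B(1): 12 → M
O(14)+M(12): 26≡0 → A
N(13)+B(1): 14 → O
Y(24)+M(12): 36≡10 → K

MAOK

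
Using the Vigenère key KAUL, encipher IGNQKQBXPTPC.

Repeat the key across the message: KAULKAULKAUL
I(8)+K(10): 18 → S
G(6)+A(0): 6 → G
N(13)+U(20): 33≡7 → H
Q(16)+L(11): 27≡1 → B
K(10)+K(10): 20 → U
Q(16)+A(0): 16 → Q
B(1)+U(20): 21 → V
X(23)+L(11): 34≡8 → I
P(15)+K(10): 25 → Z
T(19)+A(0): 19 → T
P(15)+U(20): 35≡9 → J
C(2)+L(11): 13 → N

SGHBUQVIZTJN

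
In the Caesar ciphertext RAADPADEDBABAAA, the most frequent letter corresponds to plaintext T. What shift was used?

The most frequent ciphertext letter is A (appears 7 times).
A is position 0; T is position 19.
Shift = -19≡7.

7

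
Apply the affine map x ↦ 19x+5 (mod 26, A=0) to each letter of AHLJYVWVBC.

FIGUTOHOYR

A(0): 19·0+5=5 → F
H(7): 19·7+5=138≡8 → I
L(11): 19·11+5=214≡6 → G
J(9): 19·9+5=176≡20 → U
Y(24): 19·24+5=461≡19 → T
V(21): 19·21+5=404≡14 → O
W(22): 19·22+5=423≡7 → H
V(21): 19·21+5=404≡14 → O
B(1): 19·1+5=24 → Y
C(2): 19·2+5=43≡17 → R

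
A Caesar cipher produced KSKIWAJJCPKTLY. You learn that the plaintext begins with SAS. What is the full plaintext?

From the crib: K(10)−S(18)=-8≡18, so the shift is 18.
Subtract 18 from each ciphertext letter:
K(10): 10−18=-8≡18 → S
S(18): 18−18=0 → A
K(10): 10−18=-8≡18 → S
I(8): 8−18=-10≡16 → Q
W(22): 22−18=4 → E
A(0): 0−18=-18≡8 → I
J(9): 9−18=-9≡17 → R
J(9): 9−18=-9≡17 → R
C(2): 2−18=-16≡10 → K
P(15): 15−18=-3≡23 → X
K(10): 10−18=-8≡18 → S
T(19): 19−18=1 → B
L(11): 11−18=-7≡19 → T
Y(24): 24−18=6 → G

SASQEIRRKXSBTG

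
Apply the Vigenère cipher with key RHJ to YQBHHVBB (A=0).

Repeat the key across the message: RHJRHJRH
Y(24)+R(17): 41≡15 → P
Q(16)+H(7): 23 → X
B(1)+J(9): 10 → K
H(7)+R(17): 24 → Y
H(7)+H(7): 14 → O
V(21)+J(9): 30≡4 → E
B(1)+R(17): 18 → S
B(1)+H(7): 8 → I

PXKYOESI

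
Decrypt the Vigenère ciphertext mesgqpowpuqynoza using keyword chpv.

kxdloizbnnbdlhkf

Repeat the key across the ciphertext: chpvchpvchpvchpv
m(12)−c(2): 10 → k
e(4)−h(7): -3≡23 → x
s(18)−p(15): 3 → d
g(6)−v(21): -15≡11 → l
q(16)−c(2): 14 → o
p(15)−h(7): 8 → i
o(14)−p(15): -1≡25 → z
w(22)−v(21): 1 → b
p(15)−c(2): 13 → n
u(20)−h(7): 13 → n
q(16)−p(15): 1 → b
y(24)−v(21): 3 → d
n(13)−c(2): 11 → l
o(14)−h(7): 7 → h
z(25)−p(15): 10 → k
a(0)−v(21): -21≡5 → f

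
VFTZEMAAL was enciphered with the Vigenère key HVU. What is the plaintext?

OKZSJSTFR

Repeat the key across the ciphertext: HVUHVUHVU
V(21)−H(7): 14 → O
F(5)−V(21): -16≡10 → K
T(19)−U(20): -1≡25 → Z
Z(25)−H(7): 18 → S
E(4)−V(21): -17≡9 → J
M(12)−U(20): -8≡18 → S
A(0)−H(7): -7≡19 → T
A(0)−V(21): -21≡5 → F
L(11)−U(20): -9≡17 → R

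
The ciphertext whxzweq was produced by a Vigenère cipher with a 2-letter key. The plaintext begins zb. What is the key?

xg

Subtract each crib letter from the matching ciphertext letter (mod 26):
w(22)−z(25)=-3≡23 → x
h(7)−b(1)=6 → g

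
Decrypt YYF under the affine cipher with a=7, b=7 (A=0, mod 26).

The inverse of 7 mod 26 is 15, since 7·15=105≡1. Apply D(y)=15·(y−7) mod 26:
Y(24): 15·(24−7)=255≡21 → V
Y(24): 15·(24−7)=255≡21 → V
F(5): 15·(5−7)=-30≡22 → W

VVW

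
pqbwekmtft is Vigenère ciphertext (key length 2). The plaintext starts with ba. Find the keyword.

oq

Subtract each crib letter from the matching ciphertext letter (mod 26):
p(15)−b(1)=14 → o
q(16)−a(0)=16 → q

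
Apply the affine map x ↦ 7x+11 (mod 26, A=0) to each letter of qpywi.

tmxjp

q(16): 7·16+11=123≡19 → t
p(15): 7·15+11=116≡12 → m
y(24): 7·24+11=179≡23 → x
w(22): 7·22+11=165≡9 → j
i(8): 7·8+11=67≡15 → p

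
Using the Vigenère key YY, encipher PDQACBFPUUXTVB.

NBOYAZDNSSVRTZ

Repeat the key across the message: YYYYYYYYYYYYYY
P(15)+Y(24): 39≡13 → N
D(3)+Y(24): 27≡1 → B
Q(16)+Y(24): 40≡14 → O
A(0)+Y(24): 24 → Y
C(2)+Y(24): 26≡0 → A
B(1)+Y(24): 25 → Z
F(5)+Y(24): 29≡3 → D
P(15)+Y(24): 39≡13 → N
U(20)+Y(24): 44≡18 → S
U(20)+Y(24): 44≡18 → S
X(23)+Y(24): 47≡21 → V
T(19)+Y(24): 43≡17 → R
V(21)+Y(24): 45≡19 → T
B(1)+Y(24): 25 → Z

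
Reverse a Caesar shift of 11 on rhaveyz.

gwpktno

r(17): 17−11=6 → g
h(7): 7−11=-4≡22 → w
a(0): 0−11=-11≡15 → p
v(21): 21−11=10 → k
e(4): 4−11=-7≡19 → t
y(24): 24−11=13 → n
z(25): 25−11=14 → o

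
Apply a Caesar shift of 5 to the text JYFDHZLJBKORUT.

J(9): 9+5=14 → O
Y(24): 24+5=29≡3 → D
F(5): 5+5=10 → K
D(3): 3+5=8 → I
H(7): 7+5=12 → M
Z(25): 25+5=30≡4 → E
L(11): 11+5=16 → Q
J(9): 9+5=14 → O
B(1): 1+5=6 → G
K(10): 10+5=15 → P
O(14): 14+5=19 → T
R(17): 17+5=22 → W
U(20): 20+5=25 → Z
T(19): 19+5=24 → Y

ODKIMEQOGPTWZY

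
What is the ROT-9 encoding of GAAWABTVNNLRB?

G(6): 6+9=15 → P
A(0): 0+9=9 → J
A(0): 0+9=9 → J
W(22): 22+9=31≡5 → F
A(0): 0+9=9 → J
B(1): 1+9=10 → K
T(19): 19+9=28≡2 → C
V(21): 21+9=30≡4 → E
N(13): 13+9=22 → W
N(13): 13+9=22 → W
L(11): 11+9=20 → U
R(17): 17+9=26≡0 → A
B(1): 1+9=10 → K

PJJFJKCEWWUAK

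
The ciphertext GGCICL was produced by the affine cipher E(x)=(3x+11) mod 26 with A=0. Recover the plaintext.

The inverse of 3 mod 26 is 9, since 3·9=27≡1. Apply D(y)=9·(y−11) mod 26:
G(6): 9·(6−11)=-45≡7 → H
G(6): 9·(6−11)=-45≡7 → H
C(2): 9·(2−11)=-81≡23 → X
I(8): 9·(8−11)=-27≡25 → Z
C(2): 9·(2−11)=-81≡23 → X
L(11): 9·(11−11)=0 → A

HHXZXA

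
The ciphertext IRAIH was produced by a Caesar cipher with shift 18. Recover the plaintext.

QZIQP

I(8): 8−18=-10≡16 → Q
R(17): 17−18=-1≡25 → Z
A(0): 0−18=-18≡8 → I
I(8): 8−18=-10≡16 → Q
H(7): 7−18=-11≡15 → P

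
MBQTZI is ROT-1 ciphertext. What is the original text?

M(12): 12−1=11 → L
B(1): 1−1=0 → A
Q(16): 16−1=15 → P
T(19): 19−1=18 → S
Z(25): 25−1=24 → Y
I(8): 8−1=7 → H

LAPSYH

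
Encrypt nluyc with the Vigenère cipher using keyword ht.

Repeat the key across the message: hthth
n(13)+h(7): 20 → u
l(11)+t(19): 30≡4 → e
u(20)+h(7): 27≡1 → b
y(24)+t(19): 43≡17 → r
c(2)+h(7): 9 → j

uebrj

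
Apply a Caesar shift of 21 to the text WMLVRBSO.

RHGQMWNJ

W(22): 22+21=43≡17 → R
M(12): 12+21=33≡7 → H
L(11): 11+21=32≡6 → G
V(21): 21+21=42≡16 → Q
R(17): 17+21=38≡12 → M
B(1): 1+21=22 → W
S(18): 18+21=39≡13 → N
O(14): 14+21=35≡9 → J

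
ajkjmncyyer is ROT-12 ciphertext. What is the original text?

a(0): 0−12=-12≡14 → o
j(9): 9−12=-3≡23 → x
k(10): 10−12=-2≡24 → y
j(9): 9−12=-3≡23 → x
m(12): 12−12=0 → a
n(13): 13−12=1 → b
c(2): 2−12=-10≡16 → q
y(24): 24−12=12 → m
y(24): 24−12=12 → m
e(4): 4−12=-8≡18 → s
r(17): 17−12=5 → f

oxyxabqmmsf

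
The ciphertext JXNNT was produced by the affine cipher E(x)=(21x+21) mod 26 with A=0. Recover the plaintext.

SKMMQ

The inverse of 21 mod 26 is 5, since 21·5=105≡1. Apply D(y)=5·(y−21) mod 26:
J(9): 5·(9−21)=-60≡18 → S
X(23): 5·(23−21)=10 → K
N(13): 5·(13−21)=-40≡12 → M
N(13): 5·(13−21)=-40≡12 → M
T(19): 5·(19−21)=-10≡16 → Q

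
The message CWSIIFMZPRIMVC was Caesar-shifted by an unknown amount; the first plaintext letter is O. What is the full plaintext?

From the crib: C(2)−O(14)=-12≡14, so the shift is 14.
Subtract 14 from each ciphertext letter:
C(2): 2−14=-12≡14 → O
W(22): 22−14=8 → I
S(18): 18−14=4 → E
I(8): 8−14=-6≡20 → U
I(8): 8−14=-6≡20 → U
F(5): 5−14=-9≡17 → R
M(12): 12−14=-2≡24 → Y
Z(25): 25−14=11 → L
P(15): 15−14=1 → B
R(17): 17−14=3 → D
I(8): 8−14=-6≡20 → U
M(12): 12−14=-2≡24 → Y
V(21): 21−14=7 → H
C(2): 2−14=-12≡14 → O

OIEUURYLBDUYHO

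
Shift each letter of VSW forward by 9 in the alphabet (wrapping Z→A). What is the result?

EBF

V(21): 21+9=30≡4 → E
S(18): 18+9=27≡1 → B
W(22): 22+9=31≡5 → F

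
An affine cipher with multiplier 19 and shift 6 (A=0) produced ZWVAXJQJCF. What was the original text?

The inverse of 19 mod 26 is 11, since 19·11=209≡1. Apply D(y)=11·(y−6) mod 26:
Z(25): 11·(25−6)=209≡1 → B
W(22): 11·(22−6)=176≡20 → U
V(21): 11·(21−6)=165≡9 → J
A(0): 11·(0−6)=-66≡12 → M
X(23): 11·(23−6)=187≡5 → F
J(9): 11·(9−6)=33≡7 → H
Q(16): 11·(16−6)=110≡6 → G
J(9): 11·(9−6)=33≡7 → H
C(2): 11·(2−6)=-44≡8 → I
F(5): 11·(5−6)=-11≡15 → P

BUJMFHGHIP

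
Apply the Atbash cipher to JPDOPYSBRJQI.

QKWLKBHYIQJR

J(9) → Q(16)
P(15) → K(10)
D(3) → W(22)
O(14) → L(11)
P(15) → K(10)
Y(24) → B(1)
S(18) → H(7)
B(1) → Y(24)
R(17) → I(8)
J(9) → Q(16)
Q(16) → J(9)
I(8) → R(17)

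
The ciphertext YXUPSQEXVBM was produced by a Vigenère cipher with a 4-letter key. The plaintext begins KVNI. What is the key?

OCHH

Subtract each crib letter from the matching ciphertext letter (mod 26):
Y(24)−K(10)=14 → O
X(23)−V(21)=2 → C
U(20)−N(13)=7 → H
P(15)−I(8)=7 → H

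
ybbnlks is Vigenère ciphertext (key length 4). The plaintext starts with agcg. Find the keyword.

yvzh

Subtract each crib letter from the matching ciphertext letter (mod 26):
y(24)−a(0)=24 → y
b(1)−g(6)=-5≡21 → v
b(1)−c(2)=-1≡25 → z
n(13)−g(6)=7 → h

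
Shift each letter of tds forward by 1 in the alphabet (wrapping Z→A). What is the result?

uet

t(19): 19+1=20 → u
d(3): 3+1=4 → e
s(18): 18+1=19 → t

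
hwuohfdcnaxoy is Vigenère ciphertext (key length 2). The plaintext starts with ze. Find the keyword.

is

Subtract each crib letter from the matching ciphertext letter (mod 26):
h(7)−z(25)=-18≡8 → i
w(22)−e(4)=18 → s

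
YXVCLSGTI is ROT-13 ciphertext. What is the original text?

Y(24): 24−13=11 → L
X(23): 23−13=10 → K
V(21): 21−13=8 → I
C(2): 2−13=-11≡15 → P
L(11): 11−13=-2≡24 → Y
S(18): 18−13=5 → F
G(6): 6−13=-7≡19 → T
T(19): 19−13=6 → G
I(8): 8−13=-5≡21 → V

LKIPYFTGV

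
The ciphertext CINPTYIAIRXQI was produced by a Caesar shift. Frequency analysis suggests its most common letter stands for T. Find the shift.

15

The most frequent ciphertext letter is I (appears 4 times).
I is position 8; T is position 19.
Shift = -11≡15.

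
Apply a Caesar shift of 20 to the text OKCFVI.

IEWZPC

O(14): 14+20=34≡8 → I
K(10): 10+20=30≡4 → E
C(2): 2+20=22 → W
F(5): 5+20=25 → Z
V(21): 21+20=41≡15 → P
I(8): 8+20=28≡2 → C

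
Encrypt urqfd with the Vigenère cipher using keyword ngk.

hxasj

Repeat the key across the message: ngkng
u(20)+n(13): 33≡7 → h
r(17)+g(6): 23 → x
q(16)+k(10): 26≡0 → a
f(5)+n(13): 18 → s
d(3)+g(6): 9 → j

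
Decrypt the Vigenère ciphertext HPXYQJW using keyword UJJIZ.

NGOQRPN

Repeat the key across the ciphertext: UJJIZUJ
H(7)−U(20): -13≡13 → N
P(15)−J(9): 6 → G
X(23)−J(9): 14 → O
Y(24)−I(8): 16 → Q
Q(16)−Z(25): -9≡17 → R
J(9)−U(20): -11≡15 → P
W(22)−J(9): 13 → N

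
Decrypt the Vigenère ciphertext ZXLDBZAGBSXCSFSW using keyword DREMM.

Repeat the key across the ciphertext: DREMMDREMMDREMMD
Z(25)−D(3): 22 → W
X(23)−R(17): 6 → G
L(11)−E(4): 7 → H
D(3)−M(12): -9≡17 → R
B(1)−M(12): -11≡15 → P
Z(25)−D(3): 22 → W
A(0)−R(17): -17≡9 → J
G(6)−E(4): 2 → C
B(1)−M(12): -11≡15 → P
S(18)−M(12): 6 → G
X(23)−D(3): 20 → U
C(2)−R(17): -15≡11 → L
S(18)−E(4): 14 → O
F(5)−M(12): -7≡19 → T
S(18)−M(12): 6 → G
W(22)−D(3): 19 → T

WGHRPWJCPGULOTGT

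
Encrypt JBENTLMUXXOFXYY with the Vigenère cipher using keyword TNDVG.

Repeat the key across the message: TNDVGTNDVGTNDVG
J(9)+T(19): 28≡2 → C
B(1)+N(13): 14 → O
E(4)+D(3): 7 → H
N(13)+V(21): 34≡8 → I
T(19)+G(6): 25 → Z
L(11)+T(19): 30≡4 → E
M(12)+N(13): 25 → Z
U(20)+D(3): 23 → X
X(23)+V(21): 44≡18 → S
X(23)+G(6): 29≡3 → D
O(14)+T(19): 33≡7 → H
F(5)+N(13): 18 → S
X(23)+D(3): 26≡0 → A
Y(24)+V(21): 45≡19 → T
Y(24)+G(6): 30≡4 → E

COHIZEZXSDHSATE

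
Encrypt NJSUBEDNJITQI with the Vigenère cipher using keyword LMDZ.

Repeat the key across the message: LMDZLMDZLMDZL
N(13)+L(11): 24 → Y
J(9)+M(12): 21 → V
S(18)+D(3): 21 → V
U(20)+Z(25): 45≡19 → T
B(1)+L(11): 12 → M
E(4)+M(12): 16 → Q
D(3)+D(3): 6 → G
N(13)+Z(25): 38≡12 → M
J(9)+L(11): 20 → U
I(8)+M(12): 20 → U
T(19)+D(3): 22 → W
Q(16)+Z(25): 41≡15 → P
I(8)+L(11): 19 → T

YVVTMQGMUUWPT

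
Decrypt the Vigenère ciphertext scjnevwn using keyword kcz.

iakdcwml

Repeat the key across the ciphertext: kczkczkc
s(18)−k(10): 8 → i
c(2)−c(2): 0 → a
j(9)−z(25): -16≡10 → k
n(13)−k(10): 3 → d
e(4)−c(2): 2 → c
v(21)−z(25): -4≡22 → w
w(22)−k(10): 12 → m
n(13)−c(2): 11 → l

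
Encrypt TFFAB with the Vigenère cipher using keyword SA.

Repeat the key across the message: SASAS
T(19)+S(18): 37≡11 → L
F(5)+A(0): 5 → F
F(5)+S(18): 23 → X
A(0)+A(0): 0 → A
B(1)+S(18): 19 → T

LFXAT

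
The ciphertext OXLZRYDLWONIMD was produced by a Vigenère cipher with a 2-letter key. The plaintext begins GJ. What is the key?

Subtract each crib letter from the matching ciphertext letter (mod 26):
O(14)−G(6)=8 → I
X(23)−J(9)=14 → O

IO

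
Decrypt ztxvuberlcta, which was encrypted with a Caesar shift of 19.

gaecbilysjah

z(25): 25−19=6 → g
t(19): 19−19=0 → a
x(23): 23−19=4 → e
v(21): 21−19=2 → c
u(20): 20−19=1 → b
b(1): 1−19=-18≡8 → i
e(4): 4−19=-15≡11 → l
r(17): 17−19=-2≡24 → y
l(11): 11−19=-8≡18 → s
c(2): 2−19=-17≡9 → j
t(19): 19−19=0 → a
a(0): 0−19=-19≡7 → h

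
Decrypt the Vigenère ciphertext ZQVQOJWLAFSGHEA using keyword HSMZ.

SYJRHRKMTNGHAMO

Repeat the key across the ciphertext: HSMZHSMZHSMZHSM
Z(25)−H(7): 18 → S
Q(16)−S(18): -2≡24 → Y
V(21)−M(12): 9 → J
Q(16)−Z(25): -9≡17 → R
O(14)−H(7): 7 → H
J(9)−S(18): -9≡17 → R
W(22)−M(12): 10 → K
L(11)−Z(25): -14≡12 → M
A(0)−H(7): -7≡19 → T
F(5)−S(18): -13≡13 → N
S(18)−M(12): 6 → G
G(6)−Z(25): -19≡7 → H
H(7)−H(7): 0 → A
E(4)−S(18): -14≡12 → M
A(0)−M(12): -12≡14 → O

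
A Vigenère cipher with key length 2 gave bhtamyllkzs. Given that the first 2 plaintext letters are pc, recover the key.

Subtract each crib letter from the matching ciphertext letter (mod 26):
b(1)−p(15)=-14≡12 → m
h(7)−c(2)=5 → f

mf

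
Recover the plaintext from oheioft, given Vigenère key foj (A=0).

jtvdawo

Repeat the key across the ciphertext: fojfojf
o(14)−f(5): 9 → j
h(7)−o(14): -7≡19 → t
e(4)−j(9): -5≡21 → v
i(8)−f(5): 3 → d
o(14)−o(14): 0 → a
f(5)−j(9): -4≡22 → w
t(19)−f(5): 14 → o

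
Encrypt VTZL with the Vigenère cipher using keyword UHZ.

Repeat the key across the message: UHZU
V(21)+U(20): 41≡15 → P
T(19)+H(7): 26≡0 → A
Z(25)+Z(25): 50≡24 → Y
L(11)+U(20): 31≡5 → F

PAYF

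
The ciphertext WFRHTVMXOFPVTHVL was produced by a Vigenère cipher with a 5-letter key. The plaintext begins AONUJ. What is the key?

WRENK

Subtract each crib letter from the matching ciphertext letter (mod 26):
W(22)−A(0)=22 → W
F(5)−O(14)=-9≡17 → R
R(17)−N(13)=4 → E
H(7)−U(20)=-13≡13 → N
T(19)−J(9)=10 → K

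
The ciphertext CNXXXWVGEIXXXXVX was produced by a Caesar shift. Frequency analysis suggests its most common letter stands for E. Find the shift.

19

The most frequent ciphertext letter is X (appears 8 times).
X is position 23; E is position 4.
Shift = 19.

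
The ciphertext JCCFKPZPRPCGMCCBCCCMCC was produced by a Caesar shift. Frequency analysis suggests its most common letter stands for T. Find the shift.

9

The most frequent ciphertext letter is C (appears 10 times).
C is position 2; T is position 19.
Shift = -17≡9.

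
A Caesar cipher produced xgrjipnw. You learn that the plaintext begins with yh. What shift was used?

25

From the crib: x(23)−y(24)=-1≡25, so the shift is 25.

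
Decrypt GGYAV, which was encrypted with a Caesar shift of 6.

G(6): 6−6=0 → A
G(6): 6−6=0 → A
Y(24): 24−6=18 → S
A(0): 0−6=-6≡20 → U
V(21): 21−6=15 → P

AASUP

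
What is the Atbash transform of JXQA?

QCJZ

J(9) → Q(16)
X(23) → C(2)
Q(16) → J(9)
A(0) → Z(25)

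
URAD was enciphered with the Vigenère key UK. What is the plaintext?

Repeat the key across the ciphertext: UKUK
U(20)−U(20): 0 → A
R(17)−K(10): 7 → H
A(0)−U(20): -20≡6 → G
D(3)−K(10): -7≡19 → T

AHGT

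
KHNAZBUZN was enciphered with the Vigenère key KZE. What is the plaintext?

AIJQAXKAJ

Repeat the key across the ciphertext: KZEKZEKZE
K(10)−K(10): 0 → A
H(7)−Z(25): -18≡8 → I
N(13)−E(4): 9 → J
A(0)−K(10): -10≡16 → Q
Z(25)−Z(25): 0 → A
B(1)−E(4): -3≡23 → X
U(20)−K(10): 10 → K
Z(25)−Z(25): 0 → A
N(13)−E(4): 9 → J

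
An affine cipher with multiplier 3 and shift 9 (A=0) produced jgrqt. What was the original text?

The inverse of 3 mod 26 is 9, since 3·9=27≡1. Apply D(y)=9·(y−9) mod 26:
j(9): 9·(9−9)=0 → a
g(6): 9·(6−9)=-27≡25 → z
r(17): 9·(17−9)=72≡20 → u
q(16): 9·(16−9)=63≡11 → l
t(19): 9·(19−9)=90≡12 → m

azulm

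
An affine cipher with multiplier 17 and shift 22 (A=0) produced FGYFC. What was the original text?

The inverse of 17 mod 26 is 23, since 17·23=391≡1. Apply D(y)=23·(y−22) mod 26:
F(5): 23·(5−22)=-391≡25 → Z
G(6): 23·(6−22)=-368≡22 → W
Y(24): 23·(24−22)=46≡20 → U
F(5): 23·(5−22)=-391≡25 → Z
C(2): 23·(2−22)=-460≡8 → I

ZWUZI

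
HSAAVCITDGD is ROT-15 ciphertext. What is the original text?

H(7): 7−15=-8≡18 → S
S(18): 18−15=3 → D
A(0): 0−15=-15≡11 → L
A(0): 0−15=-15≡11 → L
V(21): 21−15=6 → G
C(2): 2−15=-13≡13 → N
I(8): 8−15=-7≡19 → T
T(19): 19−15=4 → E
D(3): 3−15=-12≡14 → O
G(6): 6−15=-9≡17 → R
D(3): 3−15=-12≡14 → O

SDLLGNTEORO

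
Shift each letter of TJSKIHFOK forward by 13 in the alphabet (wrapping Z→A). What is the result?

T(19): 19+13=32≡6 → G
J(9): 9+13=22 → W
S(18): 18+13=31≡5 → F
K(10): 10+13=23 → X
I(8): 8+13=21 → V
H(7): 7+13=20 → U
F(5): 5+13=18 → S
O(14): 14+13=27≡1 → B
K(10): 10+13=23 → X

GWFXVUSBX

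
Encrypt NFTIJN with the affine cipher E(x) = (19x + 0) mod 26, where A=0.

N(13): 19·13+0=247≡13 → N
F(5): 19·5+0=95≡17 → R
T(19): 19·19+0=361≡23 → X
I(8): 19·8+0=152≡22 → W
J(9): 19·9+0=171≡15 → P
N(13): 19·13+0=247≡13 → N

NRXWPN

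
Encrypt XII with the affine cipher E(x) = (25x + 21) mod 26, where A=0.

YNN

X(23): 25·23+21=596≡24 → Y
I(8): 25·8+21=221≡13 → N
I(8): 25·8+21=221≡13 → N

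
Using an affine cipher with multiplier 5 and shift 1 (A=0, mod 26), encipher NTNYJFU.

OSORUAX

N(13): 5·13+1=66≡14 → O
T(19): 5·19+1=96≡18 → S
N(13): 5·13+1=66≡14 → O
Y(24): 5·24+1=121≡17 → R
J(9): 5·9+1=46≡20 → U
F(5): 5·5+1=26≡0 → A
U(20): 5·20+1=101≡23 → X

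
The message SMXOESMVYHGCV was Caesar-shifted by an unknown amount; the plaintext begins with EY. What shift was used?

14

From the crib: S(18)−E(4)=14, so the shift is 14.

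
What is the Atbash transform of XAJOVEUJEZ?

CZQLEVFQVA

X(23) → C(2)
A(0) → Z(25)
J(9) → Q(16)
O(14) → L(11)
V(21) → E(4)
E(4) → V(21)
U(20) → F(5)
J(9) → Q(16)
E(4) → V(21)
Z(25) → A(0)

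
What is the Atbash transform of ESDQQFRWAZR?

VHWJJUIDZAI

E(4) → V(21)
S(18) → H(7)
D(3) → W(22)
Q(16) → J(9)
Q(16) → J(9)
F(5) → U(20)
R(17) → I(8)
W(22) → D(3)
A(0) → Z(25)
Z(25) → A(0)
R(17) → I(8)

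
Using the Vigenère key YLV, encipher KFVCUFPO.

IQQAFANZ

Repeat the key across the message: YLVYLVYL
K(10)+Y(24): 34≡8 → I
F(5)+L(11): 16 → Q
V(21)+V(21): 42≡16 → Q
C(2)+Y(24): 26≡0 → A
U(20)+L(11): 31≡5 → F
F(5)+V(21): 26≡0 → A
P(15)+Y(24): 39≡13 → N
O(14)+L(11): 25 → Z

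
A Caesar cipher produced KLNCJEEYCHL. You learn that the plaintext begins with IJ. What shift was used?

2

From the crib: K(10)−I(8)=2, so the shift is 2.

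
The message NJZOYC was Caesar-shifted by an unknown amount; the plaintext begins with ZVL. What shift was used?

From the crib: N(13)−Z(25)=-12≡14, so the shift is 14.

14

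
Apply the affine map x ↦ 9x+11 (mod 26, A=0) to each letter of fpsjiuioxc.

eqrofjfhkd

f(5): 9·5+11=56≡4 → e
p(15): 9·15+11=146≡16 → q
s(18): 9·18+11=173≡17 → r
j(9): 9·9+11=92≡14 → o
i(8): 9·8+11=83≡5 → f
u(20): 9·20+11=191≡9 → j
i(8): 9·8+11=83≡5 → f
o(14): 9·14+11=137≡7 → h
x(23): 9·23+11=218≡10 → k
c(2): 9·2+11=29≡3 → d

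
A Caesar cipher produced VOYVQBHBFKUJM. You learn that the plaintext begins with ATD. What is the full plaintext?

From the crib: V(21)−A(0)=21, so the shift is 21.
Subtract 21 from each ciphertext letter:
V(21): 21−21=0 → A
O(14): 14−21=-7≡19 → T
Y(24): 24−21=3 → D
V(21): 21−21=0 → A
Q(16): 16−21=-5≡21 → V
B(1): 1−21=-20≡6 → G
H(7): 7−21=-14≡12 → M
B(1): 1−21=-20≡6 → G
F(5): 5−21=-16≡10 → K
K(10): 10−21=-11≡15 → P
U(20): 20−21=-1≡25 → Z
J(9): 9−21=-12≡14 → O
M(12): 12−21=-9≡17 → R

ATDAVGMGKPZOR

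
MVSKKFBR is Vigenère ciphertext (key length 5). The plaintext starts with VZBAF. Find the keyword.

RWRKF

Subtract each crib letter from the matching ciphertext letter (mod 26):
M(12)−V(21)=-9≡17 → R
V(21)−Z(25)=-4≡22 → W
S(18)−B(1)=17 → R
K(10)−A(0)=10 → K
K(10)−F(5)=5 → F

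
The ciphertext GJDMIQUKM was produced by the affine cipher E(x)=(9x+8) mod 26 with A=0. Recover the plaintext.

UDLMAYKGM

The inverse of 9 mod 26 is 3, since 9·3=27≡1. Apply D(y)=3·(y−8) mod 26:
G(6): 3·(6−8)=-6≡20 → U
J(9): 3·(9−8)=3 → D
D(3): 3·(3−8)=-15≡11 → L
M(12): 3·(12−8)=12 → M
I(8): 3·(8−8)=0 → A
Q(16): 3·(16−8)=24 → Y
U(20): 3·(20−8)=36≡10 → K
K(10): 3·(10−8)=6 → G
M(12): 3·(12−8)=12 → M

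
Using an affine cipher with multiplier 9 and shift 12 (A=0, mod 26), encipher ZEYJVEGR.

DWUPTWOJ

Z(25): 9·25+12=237≡3 → D
E(4): 9·4+12=48≡22 → W
Y(24): 9·24+12=228≡20 → U
J(9): 9·9+12=93≡15 → P
V(21): 9·21+12=201≡19 → T
E(4): 9·4+12=48≡22 → W
G(6): 9·6+12=66≡14 → O
R(17): 9·17+12=165≡9 → J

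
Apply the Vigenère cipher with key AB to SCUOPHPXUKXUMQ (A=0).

Repeat the key across the message: ABABABABABABAB
S(18)+A(0): 18 → S
C(2)+B(1): 3 → D
U(20)+A(0): 20 → U
O(14)+B(1): 15 → P
P(15)+A(0): 15 → P
H(7)+B(1): 8 → I
P(15)+A(0): 15 → P
X(23)+B(1): 24 → Y
U(20)+A(0): 20 → U
K(10)+B(1): 11 → L
X(23)+A(0): 23 → X
U(20)+B(1): 21 → V
M(12)+A(0): 12 → M
Q(16)+B(1): 17 → R

SDUPPIPYULXVMR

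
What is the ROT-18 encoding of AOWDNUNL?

SGOVFMFD

A(0): 0+18=18 → S
O(14): 14+18=32≡6 → G
W(22): 22+18=40≡14 → O
D(3): 3+18=21 → V
N(13): 13+18=31≡5 → F
U(20): 20+18=38≡12 → M
N(13): 13+18=31≡5 → F
L(11): 11+18=29≡3 → D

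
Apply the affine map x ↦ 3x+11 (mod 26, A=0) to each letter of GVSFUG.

DWNATD

G(6): 3·6+11=29≡3 → D
V(21): 3·21+11=74≡22 → W
S(18): 3·18+11=65≡13 → N
F(5): 3·5+11=26≡0 → A
U(20): 3·20+11=71≡19 → T
G(6): 3·6+11=29≡3 → D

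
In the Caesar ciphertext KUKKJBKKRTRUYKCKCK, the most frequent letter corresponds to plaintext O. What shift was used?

22

The most frequent ciphertext letter is K (appears 8 times).
K is position 10; O is position 14.
Shift = -4≡22.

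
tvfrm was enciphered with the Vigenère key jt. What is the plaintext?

Repeat the key across the ciphertext: jtjtj
t(19)−j(9): 10 → k
v(21)−t(19): 2 → c
f(5)−j(9): -4≡22 → w
r(17)−t(19): -2≡24 → y
m(12)−j(9): 3 → d

kcwyd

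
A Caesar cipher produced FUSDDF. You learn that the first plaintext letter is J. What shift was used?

From the crib: F(5)−J(9)=-4≡22, so the shift is 22.

22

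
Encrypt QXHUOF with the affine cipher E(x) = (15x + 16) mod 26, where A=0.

WXRESN

Q(16): 15·16+16=256≡22 → W
X(23): 15·23+16=361≡23 → X
H(7): 15·7+16=121≡17 → R
U(20): 15·20+16=316≡4 → E
O(14): 15·14+16=226≡18 → S
F(5): 15·5+16=91≡13 → N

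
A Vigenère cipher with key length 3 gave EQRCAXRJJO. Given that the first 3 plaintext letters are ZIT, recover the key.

Subtract each crib letter from the matching ciphertext letter (mod 26):
E(4)−Z(25)=-21≡5 → F
Q(16)−I(8)=8 → I
R(17)−T(19)=-2≡24 → Y

FIY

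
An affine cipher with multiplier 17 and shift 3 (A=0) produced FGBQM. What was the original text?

URGNZ

The inverse of 17 mod 26 is 23, since 17·23=391≡1. Apply D(y)=23·(y−3) mod 26:
F(5): 23·(5−3)=46≡20 → U
G(6): 23·(6−3)=69≡17 → R
B(1): 23·(1−3)=-46≡6 → G
Q(16): 23·(16−3)=299≡13 → N
M(12): 23·(12−3)=207≡25 → Z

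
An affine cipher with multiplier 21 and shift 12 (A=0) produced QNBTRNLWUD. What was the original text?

UFXJZFVYOH

The inverse of 21 mod 26 is 5, since 21·5=105≡1. Apply D(y)=5·(y−12) mod 26:
Q(16): 5·(16−12)=20 → U
N(13): 5·(13−12)=5 → F
B(1): 5·(1−12)=-55≡23 → X
T(19): 5·(19−12)=35≡9 → J
R(17): 5·(17−12)=25 → Z
N(13): 5·(13−12)=5 → F
L(11): 5·(11−12)=-5≡21 → V
W(22): 5·(22−12)=50≡24 → Y
U(20): 5·(20−12)=40≡14 → O
D(3): 5·(3−12)=-45≡7 → H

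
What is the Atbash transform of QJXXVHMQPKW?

JQCCESNJKPD

Q(16) → J(9)
J(9) → Q(16)
X(23) → C(2)
X(23) → C(2)
V(21) → E(4)
H(7) → S(18)
M(12) → N(13)
Q(16) → J(9)
P(15) → K(10)
K(10) → P(15)
W(22) → D(3)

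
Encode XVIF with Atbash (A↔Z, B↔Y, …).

X(23) → C(2)
V(21) → E(4)
I(8) → R(17)
F(5) → U(20)

CERU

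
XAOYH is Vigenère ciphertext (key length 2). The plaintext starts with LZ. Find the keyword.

Subtract each crib letter from the matching ciphertext letter (mod 26):
X(23)−L(11)=12 → M
A(0)−Z(25)=-25≡1 → B

MB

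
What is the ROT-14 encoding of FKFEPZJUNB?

F(5): 5+14=19 → T
K(10): 10+14=24 → Y
F(5): 5+14=19 → T
E(4): 4+14=18 → S
P(15): 15+14=29≡3 → D
Z(25): 25+14=39≡13 → N
J(9): 9+14=23 → X
U(20): 20+14=34≡8 → I
N(13): 13+14=27≡1 → B
B(1): 1+14=15 → P

TYTSDNXIBP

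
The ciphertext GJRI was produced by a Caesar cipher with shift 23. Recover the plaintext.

G(6): 6−23=-17≡9 → J
J(9): 9−23=-14≡12 → M
R(17): 17−23=-6≡20 → U
I(8): 8−23=-15≡11 → L

JMUL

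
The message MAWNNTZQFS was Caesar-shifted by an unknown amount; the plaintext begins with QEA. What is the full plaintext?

From the crib: M(12)−Q(16)=-4≡22, so the shift is 22.
Subtract 22 from each ciphertext letter:
M(12): 12−22=-10≡16 → Q
A(0): 0−22=-22≡4 → E
W(22): 22−22=0 → A
N(13): 13−22=-9≡17 → R
N(13): 13−22=-9≡17 → R
T(19): 19−22=-3≡23 → X
Z(25): 25−22=3 → D
Q(16): 16−22=-6≡20 → U
F(5): 5−22=-17≡9 → J
S(18): 18−22=-4≡22 → W

QEARRXDUJW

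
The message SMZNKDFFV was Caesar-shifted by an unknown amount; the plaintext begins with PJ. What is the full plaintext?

PJWKHACCS

From the crib: S(18)−P(15)=3, so the shift is 3.
Subtract 3 from each ciphertext letter:
S(18): 18−3=15 → P
M(12): 12−3=9 → J
Z(25): 25−3=22 → W
N(13): 13−3=10 → K
K(10): 10−3=7 → H
D(3): 3−3=0 → A
F(5): 5−3=2 → C
F(5): 5−3=2 → C
V(21): 21−3=18 → S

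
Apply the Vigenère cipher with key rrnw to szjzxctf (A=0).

jqwvotgb

Repeat the key across the message: rrnwrrnw
s(18)+r(17): 35≡9 → j
z(25)+r(17): 42≡16 → q
j(9)+n(13): 22 → w
z(25)+w(22): 47≡21 → v
x(23)+r(17): 40≡14 → o
c(2)+r(17): 19 → t
t(19)+n(13): 32≡6 → g
f(5)+w(22): 27≡1 → b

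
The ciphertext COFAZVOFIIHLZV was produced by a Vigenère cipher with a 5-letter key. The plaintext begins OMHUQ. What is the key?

Subtract each crib letter from the matching ciphertext letter (mod 26):
C(2)−O(14)=-12≡14 → O
O(14)−M(12)=2 → C
F(5)−H(7)=-2≡24 → Y
A(0)−U(20)=-20≡6 → G
Z(25)−Q(16)=9 → J

OCYGJ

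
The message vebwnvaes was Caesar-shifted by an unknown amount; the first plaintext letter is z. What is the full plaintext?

zifarzeiw

From the crib: v(21)−z(25)=-4≡22, so the shift is 22.
Subtract 22 from each ciphertext letter:
v(21): 21−22=-1≡25 → z
e(4): 4−22=-18≡8 → i
b(1): 1−22=-21≡5 → f
w(22): 22−22=0 → a
n(13): 13−22=-9≡17 → r
v(21): 21−22=-1≡25 → z
a(0): 0−22=-22≡4 → e
e(4): 4−22=-18≡8 → i
s(18): 18−22=-4≡22 → w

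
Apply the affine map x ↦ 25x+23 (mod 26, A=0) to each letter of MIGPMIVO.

LPRILPCJ

M(12): 25·12+23=323≡11 → L
I(8): 25·8+23=223≡15 → P
G(6): 25·6+23=173≡17 → R
P(15): 25·15+23=398≡8 → I
M(12): 25·12+23=323≡11 → L
I(8): 25·8+23=223≡15 → P
V(21): 25·21+23=548≡2 → C
O(14): 25·14+23=373≡9 → J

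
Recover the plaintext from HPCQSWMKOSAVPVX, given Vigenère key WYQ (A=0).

LRMUUGQMYWCFTXH

Repeat the key across the ciphertext: WYQWYQWYQWYQWYQ
H(7)−W(22): -15≡11 → L
P(15)−Y(24): -9≡17 → R
C(2)−Q(16): -14≡12 → M
Q(16)−W(22): -6≡20 → U
S(18)−Y(24): -6≡20 → U
W(22)−Q(16): 6 → G
M(12)−W(22): -10≡16 → Q
K(10)−Y(24): -14≡12 → M
O(14)−Q(16): -2≡24 → Y
S(18)−W(22): -4≡22 → W
A(0)−Y(24): -24≡2 → C
V(21)−Q(16): 5 → F
P(15)−W(22): -7≡19 → T
V(21)−Y(24): -3≡23 → X
X(23)−Q(16): 7 → H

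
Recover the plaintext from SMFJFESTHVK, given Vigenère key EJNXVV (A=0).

Repeat the key across the ciphertext: EJNXVVEJNXV
S(18)−E(4): 14 → O
M(12)−J(9): 3 → D
F(5)−N(13): -8≡18 → S
J(9)−X(23): -14≡12 → M
F(5)−V(21): -16≡10 → K
E(4)−V(21): -17≡9 → J
S(18)−E(4): 14 → O
T(19)−J(9): 10 → K
H(7)−N(13): -6≡20 → U
V(21)−X(23): -2≡24 → Y
K(10)−V(21): -11≡15 → P

ODSMKJOKUYP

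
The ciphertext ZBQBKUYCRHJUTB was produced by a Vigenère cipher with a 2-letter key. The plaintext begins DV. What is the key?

Subtract each crib letter from the matching ciphertext letter (mod 26):
Z(25)−D(3)=22 → W
B(1)−V(21)=-20≡6 → G

WG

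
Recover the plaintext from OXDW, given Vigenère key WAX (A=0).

Repeat the key across the ciphertext: WAXW
O(14)−W(22): -8≡18 → S
X(23)−A(0): 23 → X
D(3)−X(23): -20≡6 → G
W(22)−W(22): 0 → A

SXGA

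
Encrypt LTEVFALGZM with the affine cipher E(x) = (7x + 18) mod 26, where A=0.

RVUJBSRILY

L(11): 7·11+18=95≡17 → R
T(19): 7·19+18=151≡21 → V
E(4): 7·4+18=46≡20 → U
V(21): 7·21+18=165≡9 → J
F(5): 7·5+18=53≡1 → B
A(0): 7·0+18=18 → S
L(11): 7·11+18=95≡17 → R
G(6): 7·6+18=60≡8 → I
Z(25): 7·25+18=193≡11 → L
M(12): 7·12+18=102≡24 → Y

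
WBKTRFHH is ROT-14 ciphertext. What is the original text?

INWFDRTT

W(22): 22−14=8 → I
B(1): 1−14=-13≡13 → N
K(10): 10−14=-4≡22 → W
T(19): 19−14=5 → F
R(17): 17−14=3 → D
F(5): 5−14=-9≡17 → R
H(7): 7−14=-7≡19 → T
H(7): 7−14=-7≡19 → T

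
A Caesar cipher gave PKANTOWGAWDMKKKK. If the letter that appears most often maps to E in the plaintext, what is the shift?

The most frequent ciphertext letter is K (appears 5 times).
K is position 10; E is position 4.
Shift = 6.

6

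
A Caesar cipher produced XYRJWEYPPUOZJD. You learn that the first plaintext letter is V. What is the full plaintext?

VWPHUCWNNSMXHB

From the crib: X(23)−V(21)=2, so the shift is 2.
Subtract 2 from each ciphertext letter:
X(23): 23−2=21 → V
Y(24): 24−2=22 → W
R(17): 17−2=15 → P
J(9): 9−2=7 → H
W(22): 22−2=20 → U
E(4): 4−2=2 → C
Y(24): 24−2=22 → W
P(15): 15−2=13 → N
P(15): 15−2=13 → N
U(20): 20−2=18 → S
O(14): 14−2=12 → M
Z(25): 25−2=23 → X
J(9): 9−2=7 → H
D(3): 3−2=1 → B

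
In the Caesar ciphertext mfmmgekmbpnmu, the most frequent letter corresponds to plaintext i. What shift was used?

4

The most frequent ciphertext letter is m (appears 5 times).
m is position 12; i is position 8.
Shift = 4.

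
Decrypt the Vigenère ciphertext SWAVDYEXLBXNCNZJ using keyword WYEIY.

WYWNFCGTDDBPYFBN

Repeat the key across the ciphertext: WYEIYWYEIYWYEIYW
S(18)−W(22): -4≡22 → W
W(22)−Y(24): -2≡24 → Y
A(0)−E(4): -4≡22 → W
V(21)−I(8): 13 → N
D(3)−Y(24): -21≡5 → F
Y(24)−W(22): 2 → C
E(4)−Y(24): -20≡6 → G
X(23)−E(4): 19 → T
L(11)−I(8): 3 → D
B(1)−Y(24): -23≡3 → D
X(23)−W(22): 1 → B
N(13)−Y(24): -11≡15 → P
C(2)−E(4): -2≡24 → Y
N(13)−I(8): 5 → F
Z(25)−Y(24): 1 → B
J(9)−W(22): -13≡13 → N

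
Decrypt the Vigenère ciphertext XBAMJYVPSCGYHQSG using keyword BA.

Repeat the key across the ciphertext: BABABABABABABABA
X(23)−B(1): 22 → W
B(1)−A(0): 1 → B
A(0)−B(1): -1≡25 → Z
M(12)−A(0): 12 → M
J(9)−B(1): 8 → I
Y(24)−A(0): 24 → Y
V(21)−B(1): 20 → U
P(15)−A(0): 15 → P
S(18)−B(1): 17 → R
C(2)−A(0): 2 → C
G(6)−B(1): 5 → F
Y(24)−A(0): 24 → Y
H(7)−B(1): 6 → G
Q(16)−A(0): 16 → Q
S(18)−B(1): 17 → R
G(6)−A(0): 6 → G

WBZMIYUPRCFYGQRG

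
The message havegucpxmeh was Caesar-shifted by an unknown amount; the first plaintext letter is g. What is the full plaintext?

From the crib: h(7)−g(6)=1, so the shift is 1.
Subtract 1 from each ciphertext letter:
h(7): 7−1=6 → g
a(0): 0−1=-1≡25 → z
v(21): 21−1=20 → u
e(4): 4−1=3 → d
g(6): 6−1=5 → f
u(20): 20−1=19 → t
c(2): 2−1=1 → b
p(15): 15−1=14 → o
x(23): 23−1=22 → w
m(12): 12−1=11 → l
e(4): 4−1=3 → d
h(7): 7−1=6 → g

gzudftbowldg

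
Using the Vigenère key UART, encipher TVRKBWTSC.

Repeat the key across the message: UARTUARTU
T(19)+U(20): 39≡13 → N
V(21)+A(0): 21 → V
R(17)+R(17): 34≡8 → I
K(10)+T(19): 29≡3 → D
B(1)+U(20): 21 → V
W(22)+A(0): 22 → W
T(19)+R(17): 36≡10 → K
S(18)+T(19): 37≡11 → L
C(2)+U(20): 22 → W

NVIDVWKLW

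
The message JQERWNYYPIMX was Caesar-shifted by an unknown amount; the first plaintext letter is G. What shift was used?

From the crib: J(9)−G(6)=3, so the shift is 3.

3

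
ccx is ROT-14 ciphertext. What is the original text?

c(2): 2−14=-12≡14 → o
c(2): 2−14=-12≡14 → o
x(23): 23−14=9 → j

ooj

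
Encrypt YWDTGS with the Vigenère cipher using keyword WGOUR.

Repeat the key across the message: WGOURW
Y(24)+W(22): 46≡20 → U
W(22)+G(6): 28≡2 → C
D(3)+O(14): 17 → R
T(19)+U(20): 39≡13 → N
G(6)+R(17): 23 → X
S(18)+W(22): 40≡14 → O

UCRNXO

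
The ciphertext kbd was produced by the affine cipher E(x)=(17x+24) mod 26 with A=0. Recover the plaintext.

qrl

The inverse of 17 mod 26 is 23, since 17·23=391≡1. Apply D(y)=23·(y−24) mod 26:
k(10): 23·(10−24)=-322≡16 → q
b(1): 23·(1−24)=-529≡17 → r
d(3): 23·(3−24)=-483≡11 → l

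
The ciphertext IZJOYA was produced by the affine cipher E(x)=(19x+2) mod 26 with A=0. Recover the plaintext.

The inverse of 19 mod 26 is 11, since 19·11=209≡1. Apply D(y)=11·(y−2) mod 26:
I(8): 11·(8−2)=66≡14 → O
Z(25): 11·(25−2)=253≡19 → T
J(9): 11·(9−2)=77≡25 → Z
O(14): 11·(14−2)=132≡2 → C
Y(24): 11·(24−2)=242≡8 → I
A(0): 11·(0−2)=-22≡4 → E

OTZCIE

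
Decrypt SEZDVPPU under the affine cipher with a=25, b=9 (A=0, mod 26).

RFKGOUUP

The inverse of 25 mod 26 is 25, since 25·25=625≡1. Apply D(y)=25·(y−9) mod 26:
S(18): 25·(18−9)=225≡17 → R
E(4): 25·(4−9)=-125≡5 → F
Z(25): 25·(25−9)=400≡10 → K
D(3): 25·(3−9)=-150≡6 → G
V(21): 25·(21−9)=300≡14 → O
P(15): 25·(15−9)=150≡20 → U
P(15): 25·(15−9)=150≡20 → U
U(20): 25·(20−9)=275≡15 → P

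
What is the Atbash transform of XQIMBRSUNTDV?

X(23) → C(2)
Q(16) → J(9)
I(8) → R(17)
M(12) → N(13)
B(1) → Y(24)
R(17) → I(8)
S(18) → H(7)
U(20) → F(5)
N(13) → M(12)
T(19) → G(6)
D(3) → W(22)
V(21) → E(4)

CJRNYIHFMGWE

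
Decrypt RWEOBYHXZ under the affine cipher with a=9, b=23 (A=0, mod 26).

IXVZMDEAG

The inverse of 9 mod 26 is 3, since 9·3=27≡1. Apply D(y)=3·(y−23) mod 26:
R(17): 3·(17−23)=-18≡8 → I
W(22): 3·(22−23)=-3≡23 → X
E(4): 3·(4−23)=-57≡21 → V
O(14): 3·(14−23)=-27≡25 → Z
B(1): 3·(1−23)=-66≡12 → M
Y(24): 3·(24−23)=3 → D
H(7): 3·(7−23)=-48≡4 → E
X(23): 3·(23−23)=0 → A
Z(25): 3·(25−23)=6 → G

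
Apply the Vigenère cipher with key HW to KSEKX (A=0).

Repeat the key across the message: HWHWH
K(10)+H(7): 17 → R
S(18)+W(22): 40≡14 → O
E(4)+H(7): 11 → L
K(10)+W(22): 32≡6 → G
X(23)+H(7): 30≡4 → E

ROLGE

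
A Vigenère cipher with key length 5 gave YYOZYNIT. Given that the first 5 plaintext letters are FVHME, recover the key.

TDHNU

Subtract each crib letter from the matching ciphertext letter (mod 26):
Y(24)−F(5)=19 → T
Y(24)−V(21)=3 → D
O(14)−H(7)=7 → H
Z(25)−M(12)=13 → N
Y(24)−E(4)=20 → U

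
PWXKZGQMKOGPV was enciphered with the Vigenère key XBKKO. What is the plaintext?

SVNALJPCAAJOL

Repeat the key across the ciphertext: XBKKOXBKKOXBK
P(15)−X(23): -8≡18 → S
W(22)−B(1): 21 → V
X(23)−K(10): 13 → N
K(10)−K(10): 0 → A
Z(25)−O(14): 11 → L
G(6)−X(23): -17≡9 → J
Q(16)−B(1): 15 → P
M(12)−K(10): 2 → C
K(10)−K(10): 0 → A
O(14)−O(14): 0 → A
G(6)−X(23): -17≡9 → J
P(15)−B(1): 14 → O
V(21)−K(10): 11 → L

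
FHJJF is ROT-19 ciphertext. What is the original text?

MOQQM

F(5): 5−19=-14≡12 → M
H(7): 7−19=-12≡14 → O
J(9): 9−19=-10≡16 → Q
J(9): 9−19=-10≡16 → Q
F(5): 5−19=-14≡12 → M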